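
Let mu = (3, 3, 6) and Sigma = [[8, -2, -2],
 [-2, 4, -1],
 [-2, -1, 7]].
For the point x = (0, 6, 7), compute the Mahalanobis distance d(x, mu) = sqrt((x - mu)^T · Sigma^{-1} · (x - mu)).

Step 1 — centre the observation: (x - mu) = (-3, 3, 1).

Step 2 — invert Sigma (cofactor / det for 3×3, or solve directly):
  Sigma^{-1} = [[0.1646, 0.0976, 0.061],
 [0.0976, 0.3171, 0.0732],
 [0.061, 0.0732, 0.1707]].

Step 3 — form the quadratic (x - mu)^T · Sigma^{-1} · (x - mu):
  Sigma^{-1} · (x - mu) = (-0.1402, 0.7317, 0.2073).
  (x - mu)^T · [Sigma^{-1} · (x - mu)] = (-3)·(-0.1402) + (3)·(0.7317) + (1)·(0.2073) = 2.8232.

Step 4 — take square root: d = √(2.8232) ≈ 1.6802.

d(x, mu) = √(2.8232) ≈ 1.6802


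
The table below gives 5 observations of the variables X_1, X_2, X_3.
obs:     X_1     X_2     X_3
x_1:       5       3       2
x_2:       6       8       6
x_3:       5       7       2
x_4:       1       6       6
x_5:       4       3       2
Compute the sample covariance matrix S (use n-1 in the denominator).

Step 1 — column means:
  mean(X_1) = (5 + 6 + 5 + 1 + 4) / 5 = 21/5 = 4.2
  mean(X_2) = (3 + 8 + 7 + 6 + 3) / 5 = 27/5 = 5.4
  mean(X_3) = (2 + 6 + 2 + 6 + 2) / 5 = 18/5 = 3.6

Step 2 — sample covariance S[i,j] = (1/(n-1)) · Σ_k (x_{k,i} - mean_i) · (x_{k,j} - mean_j), with n-1 = 4.
  S[X_1,X_1] = ((0.8)·(0.8) + (1.8)·(1.8) + (0.8)·(0.8) + (-3.2)·(-3.2) + (-0.2)·(-0.2)) / 4 = 14.8/4 = 3.7
  S[X_1,X_2] = ((0.8)·(-2.4) + (1.8)·(2.6) + (0.8)·(1.6) + (-3.2)·(0.6) + (-0.2)·(-2.4)) / 4 = 2.6/4 = 0.65
  S[X_1,X_3] = ((0.8)·(-1.6) + (1.8)·(2.4) + (0.8)·(-1.6) + (-3.2)·(2.4) + (-0.2)·(-1.6)) / 4 = -5.6/4 = -1.4
  S[X_2,X_2] = ((-2.4)·(-2.4) + (2.6)·(2.6) + (1.6)·(1.6) + (0.6)·(0.6) + (-2.4)·(-2.4)) / 4 = 21.2/4 = 5.3
  S[X_2,X_3] = ((-2.4)·(-1.6) + (2.6)·(2.4) + (1.6)·(-1.6) + (0.6)·(2.4) + (-2.4)·(-1.6)) / 4 = 12.8/4 = 3.2
  S[X_3,X_3] = ((-1.6)·(-1.6) + (2.4)·(2.4) + (-1.6)·(-1.6) + (2.4)·(2.4) + (-1.6)·(-1.6)) / 4 = 19.2/4 = 4.8

S is symmetric (S[j,i] = S[i,j]). Assembling:

S = [[3.7, 0.65, -1.4],
 [0.65, 5.3, 3.2],
 [-1.4, 3.2, 4.8]]


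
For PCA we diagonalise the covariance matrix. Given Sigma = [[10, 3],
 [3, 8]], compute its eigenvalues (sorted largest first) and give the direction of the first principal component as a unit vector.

Step 1 — characteristic polynomial of 2×2 Sigma:
  det(Sigma - λI) = λ² - trace · λ + det = 0.
  trace = 10 + 8 = 18, det = 10·8 - (3)² = 71.
Step 2 — discriminant:
  Δ = trace² - 4·det = 324 - 284 = 40.
Step 3 — eigenvalues:
  λ = (trace ± √Δ)/2 = (18 ± 6.3246)/2,
  λ_1 = 12.1623,  λ_2 = 5.8377.

Step 4 — unit eigenvector for λ_1: solve (Sigma - λ_1 I)v = 0. First row:
  (10 - 12.1623)·v_x + (3)·v_y = 0, i.e. (-2.1623)·v_x + (3)·v_y = 0,
  so v ∝ (b, λ_1 - a) = (3, 2.1623) = u.
  ||u|| = √((3)² + (2.1623)²) = √(13.6754) ≈ 3.698,
  v_1 = u/||u|| ≈ (0.8112, 0.5847) (||v_1|| = 1).

λ_1 = 12.1623,  λ_2 = 5.8377;  v_1 ≈ (0.8112, 0.5847)


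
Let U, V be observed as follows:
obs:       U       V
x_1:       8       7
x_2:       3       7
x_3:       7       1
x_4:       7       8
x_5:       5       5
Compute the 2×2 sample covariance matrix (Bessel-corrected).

Step 1 — column means:
  mean(U) = (8 + 3 + 7 + 7 + 5) / 5 = 30/5 = 6
  mean(V) = (7 + 7 + 1 + 8 + 5) / 5 = 28/5 = 5.6

Step 2 — sample covariance S[i,j] = (1/(n-1)) · Σ_k (x_{k,i} - mean_i) · (x_{k,j} - mean_j), with n-1 = 4.
  S[U,U] = ((2)·(2) + (-3)·(-3) + (1)·(1) + (1)·(1) + (-1)·(-1)) / 4 = 16/4 = 4
  S[U,V] = ((2)·(1.4) + (-3)·(1.4) + (1)·(-4.6) + (1)·(2.4) + (-1)·(-0.6)) / 4 = -3/4 = -0.75
  S[V,V] = ((1.4)·(1.4) + (1.4)·(1.4) + (-4.6)·(-4.6) + (2.4)·(2.4) + (-0.6)·(-0.6)) / 4 = 31.2/4 = 7.8

S is symmetric (S[j,i] = S[i,j]). Assembling:

S = [[4, -0.75],
 [-0.75, 7.8]]


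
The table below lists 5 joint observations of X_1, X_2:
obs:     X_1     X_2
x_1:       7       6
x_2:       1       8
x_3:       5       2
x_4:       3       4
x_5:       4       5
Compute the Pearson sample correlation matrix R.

Step 1 — column means:
  mean(X_1) = (7 + 1 + 5 + 3 + 4) / 5 = 20/5 = 4
  mean(X_2) = (6 + 8 + 2 + 4 + 5) / 5 = 25/5 = 5

Step 2 — sample variances and covariances s[i,j] = (1/(n-1)) · Σ_k (x_{k,i} - mean_i) · (x_{k,j} - mean_j), with n-1 = 4:
  s[X_1,X_1] = ((3)·(3) + (-3)·(-3) + (1)·(1) + (-1)·(-1) + (0)·(0)) / 4 = 20/4 = 5
  s[X_1,X_2] = ((3)·(1) + (-3)·(3) + (1)·(-3) + (-1)·(-1) + (0)·(0)) / 4 = -8/4 = -2
  s[X_2,X_2] = ((1)·(1) + (3)·(3) + (-3)·(-3) + (-1)·(-1) + (0)·(0)) / 4 = 20/4 = 5
  Sample standard deviations s_i = √(s[i,i]):
  s(X_1) = √(5) = 2.2361
  s(X_2) = √(5) = 2.2361

Step 3 — r_{ij} = s_{ij} / (s_i · s_j):
  r[X_1,X_1] = 1 (diagonal).
  r[X_1,X_2] = -2 / (2.2361 · 2.2361) = -2 / 5 = -0.4
  r[X_2,X_2] = 1 (diagonal).

R is symmetric with unit diagonal. Assembling:

R = [[1, -0.4],
 [-0.4, 1]]


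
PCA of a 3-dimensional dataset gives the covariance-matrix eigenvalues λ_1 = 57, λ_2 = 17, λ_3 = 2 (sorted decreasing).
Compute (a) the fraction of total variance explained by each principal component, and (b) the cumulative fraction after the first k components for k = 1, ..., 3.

Step 1 — total variance = trace(Sigma) = Σ λ_i = 57 + 17 + 2 = 76.

Step 2 — fraction explained by component i = λ_i / Σ λ:
  PC1: 57/76 = 0.75
  PC2: 17/76 = 0.2237
  PC3: 2/76 = 0.0263

Step 3 — cumulative fraction after k components = (λ_1 + ... + λ_k) / Σ λ:
  k = 1: 57/76 = 0.75
  k = 2: (57 + 17)/76 = 74/76 = 0.9737
  k = 3: (57 + 17 + 2)/76 = 76/76 = 1

Summary (fraction, with percent):

explained: PC1 0.75 (75%), PC2 0.2237 (22.37%), PC3 0.0263 (2.63%);  cumulative: 0.75, 0.9737, 1


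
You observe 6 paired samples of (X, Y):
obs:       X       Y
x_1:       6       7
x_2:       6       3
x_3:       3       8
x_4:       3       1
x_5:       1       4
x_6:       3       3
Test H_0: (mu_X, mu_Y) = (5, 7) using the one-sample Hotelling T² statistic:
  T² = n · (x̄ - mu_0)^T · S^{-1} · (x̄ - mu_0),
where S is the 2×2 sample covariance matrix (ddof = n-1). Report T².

Step 1 — sample mean vector:
  mean(X) = (6 + 6 + 3 + 3 + 1 + 3) / 6 = 22/6 = 3.6667
  mean(Y) = (7 + 3 + 8 + 1 + 4 + 3) / 6 = 26/6 = 4.3333
  x̄ = (3.6667, 4.3333),  deviation x̄ - mu_0 = (3.6667, 4.3333) - (5, 7) = (-1.3333, -2.6667).

Step 2 — sample covariance matrix, S[i,j] = (1/(n-1)) · Σ_k (x_{k,i} - mean_i) · (x_{k,j} - mean_j), divisor n-1 = 5:
  S[X,X] = ((2.3333)·(2.3333) + (2.3333)·(2.3333) + (-0.6667)·(-0.6667) + (-0.6667)·(-0.6667) + (-2.6667)·(-2.6667) + (-0.6667)·(-0.6667)) / 5 = 19.3333/5 = 3.8667
  S[X,Y] = ((2.3333)·(2.6667) + (2.3333)·(-1.3333) + (-0.6667)·(3.6667) + (-0.6667)·(-3.3333) + (-2.6667)·(-0.3333) + (-0.6667)·(-1.3333)) / 5 = 4.6667/5 = 0.9333
  S[Y,Y] = ((2.6667)·(2.6667) + (-1.3333)·(-1.3333) + (3.6667)·(3.6667) + (-3.3333)·(-3.3333) + (-0.3333)·(-0.3333) + (-1.3333)·(-1.3333)) / 5 = 35.3333/5 = 7.0667
  S = [[3.8667, 0.9333],
 [0.9333, 7.0667]].

Step 3 — invert S. det(S) = 3.8667·7.0667 - (0.9333)² = 26.4533.
  S^{-1} = (1/det) · [[d, -b], [-b, a]] = [[0.2671, -0.0353],
 [-0.0353, 0.1462]].

Step 4 — quadratic form (x̄ - mu_0)^T · S^{-1} · (x̄ - mu_0):
  S^{-1} · (x̄ - mu_0) = (-0.2621, -0.3427),
  (x̄ - mu_0)^T · [...] = (-1.3333)·(-0.2621) + (-2.6667)·(-0.3427) = 1.2634.

Step 5 — scale by n: T² = 6 · 1.2634 = 7.5806.

T² ≈ 7.5806


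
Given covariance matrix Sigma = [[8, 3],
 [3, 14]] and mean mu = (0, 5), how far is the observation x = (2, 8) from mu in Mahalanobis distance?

Step 1 — centre the observation: (x - mu) = (2, 3).

Step 2 — invert Sigma. det(Sigma) = 8·14 - (3)² = 103.
  Sigma^{-1} = (1/det) · [[d, -b], [-b, a]] = [[0.1359, -0.0291],
 [-0.0291, 0.0777]].

Step 3 — form the quadratic (x - mu)^T · Sigma^{-1} · (x - mu):
  Sigma^{-1} · (x - mu) = (0.1845, 0.1748).
  (x - mu)^T · [Sigma^{-1} · (x - mu)] = (2)·(0.1845) + (3)·(0.1748) = 0.8932.

Step 4 — take square root: d = √(0.8932) ≈ 0.9451.

d(x, mu) = √(0.8932) ≈ 0.9451


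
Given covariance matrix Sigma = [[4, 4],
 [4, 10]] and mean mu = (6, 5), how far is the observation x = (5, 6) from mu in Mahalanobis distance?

Step 1 — centre the observation: (x - mu) = (-1, 1).

Step 2 — invert Sigma. det(Sigma) = 4·10 - (4)² = 24.
  Sigma^{-1} = (1/det) · [[d, -b], [-b, a]] = [[0.4167, -0.1667],
 [-0.1667, 0.1667]].

Step 3 — form the quadratic (x - mu)^T · Sigma^{-1} · (x - mu):
  Sigma^{-1} · (x - mu) = (-0.5833, 0.3333).
  (x - mu)^T · [Sigma^{-1} · (x - mu)] = (-1)·(-0.5833) + (1)·(0.3333) = 0.9167.

Step 4 — take square root: d = √(0.9167) ≈ 0.9574.

d(x, mu) = √(0.9167) ≈ 0.9574


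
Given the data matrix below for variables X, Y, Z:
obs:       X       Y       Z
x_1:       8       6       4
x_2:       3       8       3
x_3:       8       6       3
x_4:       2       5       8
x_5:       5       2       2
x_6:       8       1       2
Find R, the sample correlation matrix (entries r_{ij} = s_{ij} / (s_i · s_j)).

Step 1 — column means:
  mean(X) = (8 + 3 + 8 + 2 + 5 + 8) / 6 = 34/6 = 5.6667
  mean(Y) = (6 + 8 + 6 + 5 + 2 + 1) / 6 = 28/6 = 4.6667
  mean(Z) = (4 + 3 + 3 + 8 + 2 + 2) / 6 = 22/6 = 3.6667

Step 2 — sample variances and covariances s[i,j] = (1/(n-1)) · Σ_k (x_{k,i} - mean_i) · (x_{k,j} - mean_j), with n-1 = 5:
  s[X,X] = ((2.3333)·(2.3333) + (-2.6667)·(-2.6667) + (2.3333)·(2.3333) + (-3.6667)·(-3.6667) + (-0.6667)·(-0.6667) + (2.3333)·(2.3333)) / 5 = 37.3333/5 = 7.4667
  s[X,Y] = ((2.3333)·(1.3333) + (-2.6667)·(3.3333) + (2.3333)·(1.3333) + (-3.6667)·(0.3333) + (-0.6667)·(-2.6667) + (2.3333)·(-3.6667)) / 5 = -10.6667/5 = -2.1333
  s[X,Z] = ((2.3333)·(0.3333) + (-2.6667)·(-0.6667) + (2.3333)·(-0.6667) + (-3.6667)·(4.3333) + (-0.6667)·(-1.6667) + (2.3333)·(-1.6667)) / 5 = -17.6667/5 = -3.5333
  s[Y,Y] = ((1.3333)·(1.3333) + (3.3333)·(3.3333) + (1.3333)·(1.3333) + (0.3333)·(0.3333) + (-2.6667)·(-2.6667) + (-3.6667)·(-3.6667)) / 5 = 35.3333/5 = 7.0667
  s[Y,Z] = ((1.3333)·(0.3333) + (3.3333)·(-0.6667) + (1.3333)·(-0.6667) + (0.3333)·(4.3333) + (-2.6667)·(-1.6667) + (-3.6667)·(-1.6667)) / 5 = 9.3333/5 = 1.8667
  s[Z,Z] = ((0.3333)·(0.3333) + (-0.6667)·(-0.6667) + (-0.6667)·(-0.6667) + (4.3333)·(4.3333) + (-1.6667)·(-1.6667) + (-1.6667)·(-1.6667)) / 5 = 25.3333/5 = 5.0667
  Sample standard deviations s_i = √(s[i,i]):
  s(X) = √(7.4667) = 2.7325
  s(Y) = √(7.0667) = 2.6583
  s(Z) = √(5.0667) = 2.2509

Step 3 — r_{ij} = s_{ij} / (s_i · s_j):
  r[X,X] = 1 (diagonal).
  r[X,Y] = -2.1333 / (2.7325 · 2.6583) = -2.1333 / 7.2639 = -0.2937
  r[X,Z] = -3.5333 / (2.7325 · 2.2509) = -3.5333 / 6.1507 = -0.5745
  r[Y,Y] = 1 (diagonal).
  r[Y,Z] = 1.8667 / (2.6583 · 2.2509) = 1.8667 / 5.9837 = 0.312
  r[Z,Z] = 1 (diagonal).

R is symmetric with unit diagonal. Assembling:

R = [[1, -0.2937, -0.5745],
 [-0.2937, 1, 0.312],
 [-0.5745, 0.312, 1]]


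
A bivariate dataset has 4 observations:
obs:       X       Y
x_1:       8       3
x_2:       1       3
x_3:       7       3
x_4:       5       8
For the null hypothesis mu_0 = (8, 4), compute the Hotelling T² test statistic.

Step 1 — sample mean vector:
  mean(X) = (8 + 1 + 7 + 5) / 4 = 21/4 = 5.25
  mean(Y) = (3 + 3 + 3 + 8) / 4 = 17/4 = 4.25
  x̄ = (5.25, 4.25),  deviation x̄ - mu_0 = (5.25, 4.25) - (8, 4) = (-2.75, 0.25).

Step 2 — sample covariance matrix, S[i,j] = (1/(n-1)) · Σ_k (x_{k,i} - mean_i) · (x_{k,j} - mean_j), divisor n-1 = 3:
  S[X,X] = ((2.75)·(2.75) + (-4.25)·(-4.25) + (1.75)·(1.75) + (-0.25)·(-0.25)) / 3 = 28.75/3 = 9.5833
  S[X,Y] = ((2.75)·(-1.25) + (-4.25)·(-1.25) + (1.75)·(-1.25) + (-0.25)·(3.75)) / 3 = -1.25/3 = -0.4167
  S[Y,Y] = ((-1.25)·(-1.25) + (-1.25)·(-1.25) + (-1.25)·(-1.25) + (3.75)·(3.75)) / 3 = 18.75/3 = 6.25
  S = [[9.5833, -0.4167],
 [-0.4167, 6.25]].

Step 3 — invert S. det(S) = 9.5833·6.25 - (-0.4167)² = 59.7222.
  S^{-1} = (1/det) · [[d, -b], [-b, a]] = [[0.1047, 0.007],
 [0.007, 0.1605]].

Step 4 — quadratic form (x̄ - mu_0)^T · S^{-1} · (x̄ - mu_0):
  S^{-1} · (x̄ - mu_0) = (-0.286, 0.0209),
  (x̄ - mu_0)^T · [...] = (-2.75)·(-0.286) + (0.25)·(0.0209) = 0.7919.

Step 5 — scale by n: T² = 4 · 0.7919 = 3.1674.

T² ≈ 3.1674


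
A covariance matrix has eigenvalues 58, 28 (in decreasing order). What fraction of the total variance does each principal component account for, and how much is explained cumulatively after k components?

Step 1 — total variance = trace(Sigma) = Σ λ_i = 58 + 28 = 86.

Step 2 — fraction explained by component i = λ_i / Σ λ:
  PC1: 58/86 = 0.6744
  PC2: 28/86 = 0.3256

Step 3 — cumulative fraction after k components = (λ_1 + ... + λ_k) / Σ λ:
  k = 1: 58/86 = 0.6744
  k = 2: (58 + 28)/86 = 86/86 = 1

Summary (fraction, with percent):

explained: PC1 0.6744 (67.44%), PC2 0.3256 (32.56%);  cumulative: 0.6744, 1


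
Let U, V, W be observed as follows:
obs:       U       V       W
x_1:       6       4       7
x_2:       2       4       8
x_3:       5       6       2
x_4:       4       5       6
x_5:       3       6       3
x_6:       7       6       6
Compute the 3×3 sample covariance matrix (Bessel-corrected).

Step 1 — column means:
  mean(U) = (6 + 2 + 5 + 4 + 3 + 7) / 6 = 27/6 = 4.5
  mean(V) = (4 + 4 + 6 + 5 + 6 + 6) / 6 = 31/6 = 5.1667
  mean(W) = (7 + 8 + 2 + 6 + 3 + 6) / 6 = 32/6 = 5.3333

Step 2 — sample covariance S[i,j] = (1/(n-1)) · Σ_k (x_{k,i} - mean_i) · (x_{k,j} - mean_j), with n-1 = 5.
  S[U,U] = ((1.5)·(1.5) + (-2.5)·(-2.5) + (0.5)·(0.5) + (-0.5)·(-0.5) + (-1.5)·(-1.5) + (2.5)·(2.5)) / 5 = 17.5/5 = 3.5
  S[U,V] = ((1.5)·(-1.1667) + (-2.5)·(-1.1667) + (0.5)·(0.8333) + (-0.5)·(-0.1667) + (-1.5)·(0.8333) + (2.5)·(0.8333)) / 5 = 2.5/5 = 0.5
  S[U,W] = ((1.5)·(1.6667) + (-2.5)·(2.6667) + (0.5)·(-3.3333) + (-0.5)·(0.6667) + (-1.5)·(-2.3333) + (2.5)·(0.6667)) / 5 = -1/5 = -0.2
  S[V,V] = ((-1.1667)·(-1.1667) + (-1.1667)·(-1.1667) + (0.8333)·(0.8333) + (-0.1667)·(-0.1667) + (0.8333)·(0.8333) + (0.8333)·(0.8333)) / 5 = 4.8333/5 = 0.9667
  S[V,W] = ((-1.1667)·(1.6667) + (-1.1667)·(2.6667) + (0.8333)·(-3.3333) + (-0.1667)·(0.6667) + (0.8333)·(-2.3333) + (0.8333)·(0.6667)) / 5 = -9.3333/5 = -1.8667
  S[W,W] = ((1.6667)·(1.6667) + (2.6667)·(2.6667) + (-3.3333)·(-3.3333) + (0.6667)·(0.6667) + (-2.3333)·(-2.3333) + (0.6667)·(0.6667)) / 5 = 27.3333/5 = 5.4667

S is symmetric (S[j,i] = S[i,j]). Assembling:

S = [[3.5, 0.5, -0.2],
 [0.5, 0.9667, -1.8667],
 [-0.2, -1.8667, 5.4667]]


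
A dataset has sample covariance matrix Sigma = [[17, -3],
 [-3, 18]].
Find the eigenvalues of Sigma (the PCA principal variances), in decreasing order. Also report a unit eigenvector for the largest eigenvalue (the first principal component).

Step 1 — characteristic polynomial of 2×2 Sigma:
  det(Sigma - λI) = λ² - trace · λ + det = 0.
  trace = 17 + 18 = 35, det = 17·18 - (-3)² = 297.
Step 2 — discriminant:
  Δ = trace² - 4·det = 1225 - 1188 = 37.
Step 3 — eigenvalues:
  λ = (trace ± √Δ)/2 = (35 ± 6.0828)/2,
  λ_1 = 20.5414,  λ_2 = 14.4586.

Step 4 — unit eigenvector for λ_1: solve (Sigma - λ_1 I)v = 0. First row:
  (17 - 20.5414)·v_x + (-3)·v_y = 0, i.e. (-3.5414)·v_x + (-3)·v_y = 0,
  so v ∝ (b, λ_1 - a) = (-3, 3.5414); multiply by -1 so the first entry is positive: u = (3, -3.5414).
  ||u|| = √((3)² + (-3.5414)²) = √(21.5414) ≈ 4.6413,
  v_1 = u/||u|| ≈ (0.6464, -0.763) (||v_1|| = 1).

λ_1 = 20.5414,  λ_2 = 14.4586;  v_1 ≈ (0.6464, -0.763)


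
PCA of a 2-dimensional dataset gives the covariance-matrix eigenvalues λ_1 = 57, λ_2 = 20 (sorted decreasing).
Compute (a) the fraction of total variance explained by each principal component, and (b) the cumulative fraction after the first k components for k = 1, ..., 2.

Step 1 — total variance = trace(Sigma) = Σ λ_i = 57 + 20 = 77.

Step 2 — fraction explained by component i = λ_i / Σ λ:
  PC1: 57/77 = 0.7403
  PC2: 20/77 = 0.2597

Step 3 — cumulative fraction after k components = (λ_1 + ... + λ_k) / Σ λ:
  k = 1: 57/77 = 0.7403
  k = 2: (57 + 20)/77 = 77/77 = 1

Summary (fraction, with percent):

explained: PC1 0.7403 (74.03%), PC2 0.2597 (25.97%);  cumulative: 0.7403, 1


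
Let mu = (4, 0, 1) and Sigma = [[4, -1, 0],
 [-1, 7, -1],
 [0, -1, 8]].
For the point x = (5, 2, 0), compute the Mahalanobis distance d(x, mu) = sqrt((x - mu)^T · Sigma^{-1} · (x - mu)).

Step 1 — centre the observation: (x - mu) = (1, 2, -1).

Step 2 — invert Sigma (cofactor / det for 3×3, or solve directly):
  Sigma^{-1} = [[0.2594, 0.0377, 0.0047],
 [0.0377, 0.1509, 0.0189],
 [0.0047, 0.0189, 0.1274]].

Step 3 — form the quadratic (x - mu)^T · Sigma^{-1} · (x - mu):
  Sigma^{-1} · (x - mu) = (0.3302, 0.3208, -0.0849).
  (x - mu)^T · [Sigma^{-1} · (x - mu)] = (1)·(0.3302) + (2)·(0.3208) + (-1)·(-0.0849) = 1.0566.

Step 4 — take square root: d = √(1.0566) ≈ 1.0279.

d(x, mu) = √(1.0566) ≈ 1.0279


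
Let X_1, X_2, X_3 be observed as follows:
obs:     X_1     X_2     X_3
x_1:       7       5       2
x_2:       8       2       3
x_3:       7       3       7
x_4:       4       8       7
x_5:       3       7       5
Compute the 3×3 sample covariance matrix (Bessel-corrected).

Step 1 — column means:
  mean(X_1) = (7 + 8 + 7 + 4 + 3) / 5 = 29/5 = 5.8
  mean(X_2) = (5 + 2 + 3 + 8 + 7) / 5 = 25/5 = 5
  mean(X_3) = (2 + 3 + 7 + 7 + 5) / 5 = 24/5 = 4.8

Step 2 — sample covariance S[i,j] = (1/(n-1)) · Σ_k (x_{k,i} - mean_i) · (x_{k,j} - mean_j), with n-1 = 4.
  S[X_1,X_1] = ((1.2)·(1.2) + (2.2)·(2.2) + (1.2)·(1.2) + (-1.8)·(-1.8) + (-2.8)·(-2.8)) / 4 = 18.8/4 = 4.7
  S[X_1,X_2] = ((1.2)·(0) + (2.2)·(-3) + (1.2)·(-2) + (-1.8)·(3) + (-2.8)·(2)) / 4 = -20/4 = -5
  S[X_1,X_3] = ((1.2)·(-2.8) + (2.2)·(-1.8) + (1.2)·(2.2) + (-1.8)·(2.2) + (-2.8)·(0.2)) / 4 = -9.2/4 = -2.3
  S[X_2,X_2] = ((0)·(0) + (-3)·(-3) + (-2)·(-2) + (3)·(3) + (2)·(2)) / 4 = 26/4 = 6.5
  S[X_2,X_3] = ((0)·(-2.8) + (-3)·(-1.8) + (-2)·(2.2) + (3)·(2.2) + (2)·(0.2)) / 4 = 8/4 = 2
  S[X_3,X_3] = ((-2.8)·(-2.8) + (-1.8)·(-1.8) + (2.2)·(2.2) + (2.2)·(2.2) + (0.2)·(0.2)) / 4 = 20.8/4 = 5.2

S is symmetric (S[j,i] = S[i,j]). Assembling:

S = [[4.7, -5, -2.3],
 [-5, 6.5, 2],
 [-2.3, 2, 5.2]]


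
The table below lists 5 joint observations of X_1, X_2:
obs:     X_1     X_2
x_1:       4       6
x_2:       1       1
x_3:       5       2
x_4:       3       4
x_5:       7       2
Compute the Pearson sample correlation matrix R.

Step 1 — column means:
  mean(X_1) = (4 + 1 + 5 + 3 + 7) / 5 = 20/5 = 4
  mean(X_2) = (6 + 1 + 2 + 4 + 2) / 5 = 15/5 = 3

Step 2 — sample variances and covariances s[i,j] = (1/(n-1)) · Σ_k (x_{k,i} - mean_i) · (x_{k,j} - mean_j), with n-1 = 4:
  s[X_1,X_1] = ((0)·(0) + (-3)·(-3) + (1)·(1) + (-1)·(-1) + (3)·(3)) / 4 = 20/4 = 5
  s[X_1,X_2] = ((0)·(3) + (-3)·(-2) + (1)·(-1) + (-1)·(1) + (3)·(-1)) / 4 = 1/4 = 0.25
  s[X_2,X_2] = ((3)·(3) + (-2)·(-2) + (-1)·(-1) + (1)·(1) + (-1)·(-1)) / 4 = 16/4 = 4
  Sample standard deviations s_i = √(s[i,i]):
  s(X_1) = √(5) = 2.2361
  s(X_2) = √(4) = 2

Step 3 — r_{ij} = s_{ij} / (s_i · s_j):
  r[X_1,X_1] = 1 (diagonal).
  r[X_1,X_2] = 0.25 / (2.2361 · 2) = 0.25 / 4.4721 = 0.0559
  r[X_2,X_2] = 1 (diagonal).

R is symmetric with unit diagonal. Assembling:

R = [[1, 0.0559],
 [0.0559, 1]]


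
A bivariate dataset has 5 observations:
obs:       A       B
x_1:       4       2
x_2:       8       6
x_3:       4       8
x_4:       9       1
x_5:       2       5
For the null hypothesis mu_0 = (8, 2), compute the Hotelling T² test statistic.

Step 1 — sample mean vector:
  mean(A) = (4 + 8 + 4 + 9 + 2) / 5 = 27/5 = 5.4
  mean(B) = (2 + 6 + 8 + 1 + 5) / 5 = 22/5 = 4.4
  x̄ = (5.4, 4.4),  deviation x̄ - mu_0 = (5.4, 4.4) - (8, 2) = (-2.6, 2.4).

Step 2 — sample covariance matrix, S[i,j] = (1/(n-1)) · Σ_k (x_{k,i} - mean_i) · (x_{k,j} - mean_j), divisor n-1 = 4:
  S[A,A] = ((-1.4)·(-1.4) + (2.6)·(2.6) + (-1.4)·(-1.4) + (3.6)·(3.6) + (-3.4)·(-3.4)) / 4 = 35.2/4 = 8.8
  S[A,B] = ((-1.4)·(-2.4) + (2.6)·(1.6) + (-1.4)·(3.6) + (3.6)·(-3.4) + (-3.4)·(0.6)) / 4 = -11.8/4 = -2.95
  S[B,B] = ((-2.4)·(-2.4) + (1.6)·(1.6) + (3.6)·(3.6) + (-3.4)·(-3.4) + (0.6)·(0.6)) / 4 = 33.2/4 = 8.3
  S = [[8.8, -2.95],
 [-2.95, 8.3]].

Step 3 — invert S. det(S) = 8.8·8.3 - (-2.95)² = 64.3375.
  S^{-1} = (1/det) · [[d, -b], [-b, a]] = [[0.129, 0.0459],
 [0.0459, 0.1368]].

Step 4 — quadratic form (x̄ - mu_0)^T · S^{-1} · (x̄ - mu_0):
  S^{-1} · (x̄ - mu_0) = (-0.2254, 0.2091),
  (x̄ - mu_0)^T · [...] = (-2.6)·(-0.2254) + (2.4)·(0.2091) = 1.0877.

Step 5 — scale by n: T² = 5 · 1.0877 = 5.4385.

T² ≈ 5.4385


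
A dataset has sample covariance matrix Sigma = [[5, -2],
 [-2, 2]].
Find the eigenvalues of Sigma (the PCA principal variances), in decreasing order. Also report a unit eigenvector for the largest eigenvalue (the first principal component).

Step 1 — characteristic polynomial of 2×2 Sigma:
  det(Sigma - λI) = λ² - trace · λ + det = 0.
  trace = 5 + 2 = 7, det = 5·2 - (-2)² = 6.
Step 2 — discriminant:
  Δ = trace² - 4·det = 49 - 24 = 25.
Step 3 — eigenvalues:
  λ = (trace ± √Δ)/2 = (7 ± 5)/2,
  λ_1 = 6,  λ_2 = 1.

Step 4 — unit eigenvector for λ_1: solve (Sigma - λ_1 I)v = 0. First row:
  (5 - 6)·v_x + (-2)·v_y = 0, i.e. (-1)·v_x + (-2)·v_y = 0,
  so v ∝ (b, λ_1 - a) = (-2, 1); multiply by -1 so the first entry is positive: u = (2, -1).
  ||u|| = √((2)² + (-1)²) = √(5) ≈ 2.2361,
  v_1 = u/||u|| ≈ (0.8944, -0.4472) (||v_1|| = 1).

λ_1 = 6,  λ_2 = 1;  v_1 ≈ (0.8944, -0.4472)


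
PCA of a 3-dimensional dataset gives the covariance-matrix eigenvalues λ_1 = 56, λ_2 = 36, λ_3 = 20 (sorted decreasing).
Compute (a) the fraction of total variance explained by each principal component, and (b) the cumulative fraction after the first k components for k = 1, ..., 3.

Step 1 — total variance = trace(Sigma) = Σ λ_i = 56 + 36 + 20 = 112.

Step 2 — fraction explained by component i = λ_i / Σ λ:
  PC1: 56/112 = 0.5
  PC2: 36/112 = 0.3214
  PC3: 20/112 = 0.1786

Step 3 — cumulative fraction after k components = (λ_1 + ... + λ_k) / Σ λ:
  k = 1: 56/112 = 0.5
  k = 2: (56 + 36)/112 = 92/112 = 0.8214
  k = 3: (56 + 36 + 20)/112 = 112/112 = 1

Summary (fraction, with percent):

explained: PC1 0.5 (50%), PC2 0.3214 (32.14%), PC3 0.1786 (17.86%);  cumulative: 0.5, 0.8214, 1


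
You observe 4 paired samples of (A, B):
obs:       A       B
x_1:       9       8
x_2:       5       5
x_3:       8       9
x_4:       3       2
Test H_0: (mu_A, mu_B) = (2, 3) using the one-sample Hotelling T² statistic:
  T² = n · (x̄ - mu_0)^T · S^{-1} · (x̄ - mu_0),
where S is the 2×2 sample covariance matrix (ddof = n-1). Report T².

Step 1 — sample mean vector:
  mean(A) = (9 + 5 + 8 + 3) / 4 = 25/4 = 6.25
  mean(B) = (8 + 5 + 9 + 2) / 4 = 24/4 = 6
  x̄ = (6.25, 6),  deviation x̄ - mu_0 = (6.25, 6) - (2, 3) = (4.25, 3).

Step 2 — sample covariance matrix, S[i,j] = (1/(n-1)) · Σ_k (x_{k,i} - mean_i) · (x_{k,j} - mean_j), divisor n-1 = 3:
  S[A,A] = ((2.75)·(2.75) + (-1.25)·(-1.25) + (1.75)·(1.75) + (-3.25)·(-3.25)) / 3 = 22.75/3 = 7.5833
  S[A,B] = ((2.75)·(2) + (-1.25)·(-1) + (1.75)·(3) + (-3.25)·(-4)) / 3 = 25/3 = 8.3333
  S[B,B] = ((2)·(2) + (-1)·(-1) + (3)·(3) + (-4)·(-4)) / 3 = 30/3 = 10
  S = [[7.5833, 8.3333],
 [8.3333, 10]].

Step 3 — invert S. det(S) = 7.5833·10 - (8.3333)² = 6.3889.
  S^{-1} = (1/det) · [[d, -b], [-b, a]] = [[1.5652, -1.3043],
 [-1.3043, 1.187]].

Step 4 — quadratic form (x̄ - mu_0)^T · S^{-1} · (x̄ - mu_0):
  S^{-1} · (x̄ - mu_0) = (2.7391, -1.9826),
  (x̄ - mu_0)^T · [...] = (4.25)·(2.7391) + (3)·(-1.9826) = 5.6935.

Step 5 — scale by n: T² = 4 · 5.6935 = 22.7739.

T² ≈ 22.7739


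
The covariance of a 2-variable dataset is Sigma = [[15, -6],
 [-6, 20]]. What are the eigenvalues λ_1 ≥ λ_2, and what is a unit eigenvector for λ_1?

Step 1 — characteristic polynomial of 2×2 Sigma:
  det(Sigma - λI) = λ² - trace · λ + det = 0.
  trace = 15 + 20 = 35, det = 15·20 - (-6)² = 264.
Step 2 — discriminant:
  Δ = trace² - 4·det = 1225 - 1056 = 169.
Step 3 — eigenvalues:
  λ = (trace ± √Δ)/2 = (35 ± 13)/2,
  λ_1 = 24,  λ_2 = 11.

Step 4 — unit eigenvector for λ_1: solve (Sigma - λ_1 I)v = 0. First row:
  (15 - 24)·v_x + (-6)·v_y = 0, i.e. (-9)·v_x + (-6)·v_y = 0,
  so v ∝ (b, λ_1 - a) = (-6, 9); multiply by -1 so the first entry is positive: u = (6, -9).
  ||u|| = √((6)² + (-9)²) = √(117) ≈ 10.8167,
  v_1 = u/||u|| ≈ (0.5547, -0.8321) (||v_1|| = 1).

λ_1 = 24,  λ_2 = 11;  v_1 ≈ (0.5547, -0.8321)


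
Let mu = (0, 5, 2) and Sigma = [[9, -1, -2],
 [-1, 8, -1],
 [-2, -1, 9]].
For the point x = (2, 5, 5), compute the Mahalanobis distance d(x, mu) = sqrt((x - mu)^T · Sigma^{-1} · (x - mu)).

Step 1 — centre the observation: (x - mu) = (2, 0, 3).

Step 2 — invert Sigma (cofactor / det for 3×3, or solve directly):
  Sigma^{-1} = [[0.1195, 0.0185, 0.0286],
 [0.0185, 0.1296, 0.0185],
 [0.0286, 0.0185, 0.1195]].

Step 3 — form the quadratic (x - mu)^T · Sigma^{-1} · (x - mu):
  Sigma^{-1} · (x - mu) = (0.3249, 0.0926, 0.4158).
  (x - mu)^T · [Sigma^{-1} · (x - mu)] = (2)·(0.3249) + (0)·(0.0926) + (3)·(0.4158) = 1.8973.

Step 4 — take square root: d = √(1.8973) ≈ 1.3774.

d(x, mu) = √(1.8973) ≈ 1.3774


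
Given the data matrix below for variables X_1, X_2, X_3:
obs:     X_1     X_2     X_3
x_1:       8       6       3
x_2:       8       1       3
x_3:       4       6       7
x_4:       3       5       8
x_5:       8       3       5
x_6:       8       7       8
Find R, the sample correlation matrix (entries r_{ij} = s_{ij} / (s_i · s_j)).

Step 1 — column means:
  mean(X_1) = (8 + 8 + 4 + 3 + 8 + 8) / 6 = 39/6 = 6.5
  mean(X_2) = (6 + 1 + 6 + 5 + 3 + 7) / 6 = 28/6 = 4.6667
  mean(X_3) = (3 + 3 + 7 + 8 + 5 + 8) / 6 = 34/6 = 5.6667

Step 2 — sample variances and covariances s[i,j] = (1/(n-1)) · Σ_k (x_{k,i} - mean_i) · (x_{k,j} - mean_j), with n-1 = 5:
  s[X_1,X_1] = ((1.5)·(1.5) + (1.5)·(1.5) + (-2.5)·(-2.5) + (-3.5)·(-3.5) + (1.5)·(1.5) + (1.5)·(1.5)) / 5 = 27.5/5 = 5.5
  s[X_1,X_2] = ((1.5)·(1.3333) + (1.5)·(-3.6667) + (-2.5)·(1.3333) + (-3.5)·(0.3333) + (1.5)·(-1.6667) + (1.5)·(2.3333)) / 5 = -7/5 = -1.4
  s[X_1,X_3] = ((1.5)·(-2.6667) + (1.5)·(-2.6667) + (-2.5)·(1.3333) + (-3.5)·(2.3333) + (1.5)·(-0.6667) + (1.5)·(2.3333)) / 5 = -17/5 = -3.4
  s[X_2,X_2] = ((1.3333)·(1.3333) + (-3.6667)·(-3.6667) + (1.3333)·(1.3333) + (0.3333)·(0.3333) + (-1.6667)·(-1.6667) + (2.3333)·(2.3333)) / 5 = 25.3333/5 = 5.0667
  s[X_2,X_3] = ((1.3333)·(-2.6667) + (-3.6667)·(-2.6667) + (1.3333)·(1.3333) + (0.3333)·(2.3333) + (-1.6667)·(-0.6667) + (2.3333)·(2.3333)) / 5 = 15.3333/5 = 3.0667
  s[X_3,X_3] = ((-2.6667)·(-2.6667) + (-2.6667)·(-2.6667) + (1.3333)·(1.3333) + (2.3333)·(2.3333) + (-0.6667)·(-0.6667) + (2.3333)·(2.3333)) / 5 = 27.3333/5 = 5.4667
  Sample standard deviations s_i = √(s[i,i]):
  s(X_1) = √(5.5) = 2.3452
  s(X_2) = √(5.0667) = 2.2509
  s(X_3) = √(5.4667) = 2.3381

Step 3 — r_{ij} = s_{ij} / (s_i · s_j):
  r[X_1,X_1] = 1 (diagonal).
  r[X_1,X_2] = -1.4 / (2.3452 · 2.2509) = -1.4 / 5.2789 = -0.2652
  r[X_1,X_3] = -3.4 / (2.3452 · 2.3381) = -3.4 / 5.4833 = -0.6201
  r[X_2,X_2] = 1 (diagonal).
  r[X_2,X_3] = 3.0667 / (2.2509 · 2.3381) = 3.0667 / 5.2629 = 0.5827
  r[X_3,X_3] = 1 (diagonal).

R is symmetric with unit diagonal. Assembling:

R = [[1, -0.2652, -0.6201],
 [-0.2652, 1, 0.5827],
 [-0.6201, 0.5827, 1]]


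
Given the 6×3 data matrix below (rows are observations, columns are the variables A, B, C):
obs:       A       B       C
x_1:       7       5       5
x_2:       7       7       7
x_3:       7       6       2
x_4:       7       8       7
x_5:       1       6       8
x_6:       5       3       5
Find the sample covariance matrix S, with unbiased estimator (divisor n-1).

Step 1 — column means:
  mean(A) = (7 + 7 + 7 + 7 + 1 + 5) / 6 = 34/6 = 5.6667
  mean(B) = (5 + 7 + 6 + 8 + 6 + 3) / 6 = 35/6 = 5.8333
  mean(C) = (5 + 7 + 2 + 7 + 8 + 5) / 6 = 34/6 = 5.6667

Step 2 — sample covariance S[i,j] = (1/(n-1)) · Σ_k (x_{k,i} - mean_i) · (x_{k,j} - mean_j), with n-1 = 5.
  S[A,A] = ((1.3333)·(1.3333) + (1.3333)·(1.3333) + (1.3333)·(1.3333) + (1.3333)·(1.3333) + (-4.6667)·(-4.6667) + (-0.6667)·(-0.6667)) / 5 = 29.3333/5 = 5.8667
  S[A,B] = ((1.3333)·(-0.8333) + (1.3333)·(1.1667) + (1.3333)·(0.1667) + (1.3333)·(2.1667) + (-4.6667)·(0.1667) + (-0.6667)·(-2.8333)) / 5 = 4.6667/5 = 0.9333
  S[A,C] = ((1.3333)·(-0.6667) + (1.3333)·(1.3333) + (1.3333)·(-3.6667) + (1.3333)·(1.3333) + (-4.6667)·(2.3333) + (-0.6667)·(-0.6667)) / 5 = -12.6667/5 = -2.5333
  S[B,B] = ((-0.8333)·(-0.8333) + (1.1667)·(1.1667) + (0.1667)·(0.1667) + (2.1667)·(2.1667) + (0.1667)·(0.1667) + (-2.8333)·(-2.8333)) / 5 = 14.8333/5 = 2.9667
  S[B,C] = ((-0.8333)·(-0.6667) + (1.1667)·(1.3333) + (0.1667)·(-3.6667) + (2.1667)·(1.3333) + (0.1667)·(2.3333) + (-2.8333)·(-0.6667)) / 5 = 6.6667/5 = 1.3333
  S[C,C] = ((-0.6667)·(-0.6667) + (1.3333)·(1.3333) + (-3.6667)·(-3.6667) + (1.3333)·(1.3333) + (2.3333)·(2.3333) + (-0.6667)·(-0.6667)) / 5 = 23.3333/5 = 4.6667

S is symmetric (S[j,i] = S[i,j]). Assembling:

S = [[5.8667, 0.9333, -2.5333],
 [0.9333, 2.9667, 1.3333],
 [-2.5333, 1.3333, 4.6667]]


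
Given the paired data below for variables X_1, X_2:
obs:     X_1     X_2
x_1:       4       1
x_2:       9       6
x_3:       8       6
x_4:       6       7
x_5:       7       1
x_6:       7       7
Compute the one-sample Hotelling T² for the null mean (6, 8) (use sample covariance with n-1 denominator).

Step 1 — sample mean vector:
  mean(X_1) = (4 + 9 + 8 + 6 + 7 + 7) / 6 = 41/6 = 6.8333
  mean(X_2) = (1 + 6 + 6 + 7 + 1 + 7) / 6 = 28/6 = 4.6667
  x̄ = (6.8333, 4.6667),  deviation x̄ - mu_0 = (6.8333, 4.6667) - (6, 8) = (0.8333, -3.3333).

Step 2 — sample covariance matrix, S[i,j] = (1/(n-1)) · Σ_k (x_{k,i} - mean_i) · (x_{k,j} - mean_j), divisor n-1 = 5:
  S[X_1,X_1] = ((-2.8333)·(-2.8333) + (2.1667)·(2.1667) + (1.1667)·(1.1667) + (-0.8333)·(-0.8333) + (0.1667)·(0.1667) + (0.1667)·(0.1667)) / 5 = 14.8333/5 = 2.9667
  S[X_1,X_2] = ((-2.8333)·(-3.6667) + (2.1667)·(1.3333) + (1.1667)·(1.3333) + (-0.8333)·(2.3333) + (0.1667)·(-3.6667) + (0.1667)·(2.3333)) / 5 = 12.6667/5 = 2.5333
  S[X_2,X_2] = ((-3.6667)·(-3.6667) + (1.3333)·(1.3333) + (1.3333)·(1.3333) + (2.3333)·(2.3333) + (-3.6667)·(-3.6667) + (2.3333)·(2.3333)) / 5 = 41.3333/5 = 8.2667
  S = [[2.9667, 2.5333],
 [2.5333, 8.2667]].

Step 3 — invert S. det(S) = 2.9667·8.2667 - (2.5333)² = 18.1067.
  S^{-1} = (1/det) · [[d, -b], [-b, a]] = [[0.4566, -0.1399],
 [-0.1399, 0.1638]].

Step 4 — quadratic form (x̄ - mu_0)^T · S^{-1} · (x̄ - mu_0):
  S^{-1} · (x̄ - mu_0) = (0.8468, -0.6627),
  (x̄ - mu_0)^T · [...] = (0.8333)·(0.8468) + (-3.3333)·(-0.6627) = 2.9148.

Step 5 — scale by n: T² = 6 · 2.9148 = 17.489.

T² ≈ 17.489


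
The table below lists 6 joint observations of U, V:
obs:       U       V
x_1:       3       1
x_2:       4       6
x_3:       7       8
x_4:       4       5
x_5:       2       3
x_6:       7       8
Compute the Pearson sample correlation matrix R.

Step 1 — column means:
  mean(U) = (3 + 4 + 7 + 4 + 2 + 7) / 6 = 27/6 = 4.5
  mean(V) = (1 + 6 + 8 + 5 + 3 + 8) / 6 = 31/6 = 5.1667

Step 2 — sample variances and covariances s[i,j] = (1/(n-1)) · Σ_k (x_{k,i} - mean_i) · (x_{k,j} - mean_j), with n-1 = 5:
  s[U,U] = ((-1.5)·(-1.5) + (-0.5)·(-0.5) + (2.5)·(2.5) + (-0.5)·(-0.5) + (-2.5)·(-2.5) + (2.5)·(2.5)) / 5 = 21.5/5 = 4.3
  s[U,V] = ((-1.5)·(-4.1667) + (-0.5)·(0.8333) + (2.5)·(2.8333) + (-0.5)·(-0.1667) + (-2.5)·(-2.1667) + (2.5)·(2.8333)) / 5 = 25.5/5 = 5.1
  s[V,V] = ((-4.1667)·(-4.1667) + (0.8333)·(0.8333) + (2.8333)·(2.8333) + (-0.1667)·(-0.1667) + (-2.1667)·(-2.1667) + (2.8333)·(2.8333)) / 5 = 38.8333/5 = 7.7667
  Sample standard deviations s_i = √(s[i,i]):
  s(U) = √(4.3) = 2.0736
  s(V) = √(7.7667) = 2.7869

Step 3 — r_{ij} = s_{ij} / (s_i · s_j):
  r[U,U] = 1 (diagonal).
  r[U,V] = 5.1 / (2.0736 · 2.7869) = 5.1 / 5.779 = 0.8825
  r[V,V] = 1 (diagonal).

R is symmetric with unit diagonal. Assembling:

R = [[1, 0.8825],
 [0.8825, 1]]


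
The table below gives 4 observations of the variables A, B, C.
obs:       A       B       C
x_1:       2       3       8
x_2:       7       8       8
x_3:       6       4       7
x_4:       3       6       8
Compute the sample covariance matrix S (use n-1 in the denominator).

Step 1 — column means:
  mean(A) = (2 + 7 + 6 + 3) / 4 = 18/4 = 4.5
  mean(B) = (3 + 8 + 4 + 6) / 4 = 21/4 = 5.25
  mean(C) = (8 + 8 + 7 + 8) / 4 = 31/4 = 7.75

Step 2 — sample covariance S[i,j] = (1/(n-1)) · Σ_k (x_{k,i} - mean_i) · (x_{k,j} - mean_j), with n-1 = 3.
  S[A,A] = ((-2.5)·(-2.5) + (2.5)·(2.5) + (1.5)·(1.5) + (-1.5)·(-1.5)) / 3 = 17/3 = 5.6667
  S[A,B] = ((-2.5)·(-2.25) + (2.5)·(2.75) + (1.5)·(-1.25) + (-1.5)·(0.75)) / 3 = 9.5/3 = 3.1667
  S[A,C] = ((-2.5)·(0.25) + (2.5)·(0.25) + (1.5)·(-0.75) + (-1.5)·(0.25)) / 3 = -1.5/3 = -0.5
  S[B,B] = ((-2.25)·(-2.25) + (2.75)·(2.75) + (-1.25)·(-1.25) + (0.75)·(0.75)) / 3 = 14.75/3 = 4.9167
  S[B,C] = ((-2.25)·(0.25) + (2.75)·(0.25) + (-1.25)·(-0.75) + (0.75)·(0.25)) / 3 = 1.25/3 = 0.4167
  S[C,C] = ((0.25)·(0.25) + (0.25)·(0.25) + (-0.75)·(-0.75) + (0.25)·(0.25)) / 3 = 0.75/3 = 0.25

S is symmetric (S[j,i] = S[i,j]). Assembling:

S = [[5.6667, 3.1667, -0.5],
 [3.1667, 4.9167, 0.4167],
 [-0.5, 0.4167, 0.25]]


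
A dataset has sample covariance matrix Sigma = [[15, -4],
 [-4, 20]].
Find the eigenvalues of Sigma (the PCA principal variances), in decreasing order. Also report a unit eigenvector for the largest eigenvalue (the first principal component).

Step 1 — characteristic polynomial of 2×2 Sigma:
  det(Sigma - λI) = λ² - trace · λ + det = 0.
  trace = 15 + 20 = 35, det = 15·20 - (-4)² = 284.
Step 2 — discriminant:
  Δ = trace² - 4·det = 1225 - 1136 = 89.
Step 3 — eigenvalues:
  λ = (trace ± √Δ)/2 = (35 ± 9.434)/2,
  λ_1 = 22.217,  λ_2 = 12.783.

Step 4 — unit eigenvector for λ_1: solve (Sigma - λ_1 I)v = 0. First row:
  (15 - 22.217)·v_x + (-4)·v_y = 0, i.e. (-7.217)·v_x + (-4)·v_y = 0,
  so v ∝ (b, λ_1 - a) = (-4, 7.217); multiply by -1 so the first entry is positive: u = (4, -7.217).
  ||u|| = √((4)² + (-7.217)²) = √(68.085) ≈ 8.2514,
  v_1 = u/||u|| ≈ (0.4848, -0.8746) (||v_1|| = 1).

λ_1 = 22.217,  λ_2 = 12.783;  v_1 ≈ (0.4848, -0.8746)


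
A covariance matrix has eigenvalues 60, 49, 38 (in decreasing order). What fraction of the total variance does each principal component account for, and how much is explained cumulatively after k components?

Step 1 — total variance = trace(Sigma) = Σ λ_i = 60 + 49 + 38 = 147.

Step 2 — fraction explained by component i = λ_i / Σ λ:
  PC1: 60/147 = 0.4082
  PC2: 49/147 = 0.3333
  PC3: 38/147 = 0.2585

Step 3 — cumulative fraction after k components = (λ_1 + ... + λ_k) / Σ λ:
  k = 1: 60/147 = 0.4082
  k = 2: (60 + 49)/147 = 109/147 = 0.7415
  k = 3: (60 + 49 + 38)/147 = 147/147 = 1

Summary (fraction, with percent):

explained: PC1 0.4082 (40.82%), PC2 0.3333 (33.33%), PC3 0.2585 (25.85%);  cumulative: 0.4082, 0.7415, 1


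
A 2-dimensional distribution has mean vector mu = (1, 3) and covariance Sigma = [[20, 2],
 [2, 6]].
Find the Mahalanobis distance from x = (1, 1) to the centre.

Step 1 — centre the observation: (x - mu) = (0, -2).

Step 2 — invert Sigma. det(Sigma) = 20·6 - (2)² = 116.
  Sigma^{-1} = (1/det) · [[d, -b], [-b, a]] = [[0.0517, -0.0172],
 [-0.0172, 0.1724]].

Step 3 — form the quadratic (x - mu)^T · Sigma^{-1} · (x - mu):
  Sigma^{-1} · (x - mu) = (0.0345, -0.3448).
  (x - mu)^T · [Sigma^{-1} · (x - mu)] = (0)·(0.0345) + (-2)·(-0.3448) = 0.6897.

Step 4 — take square root: d = √(0.6897) ≈ 0.8305.

d(x, mu) = √(0.6897) ≈ 0.8305


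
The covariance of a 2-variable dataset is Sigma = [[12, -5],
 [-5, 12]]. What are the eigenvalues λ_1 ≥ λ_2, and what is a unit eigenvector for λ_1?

Step 1 — characteristic polynomial of 2×2 Sigma:
  det(Sigma - λI) = λ² - trace · λ + det = 0.
  trace = 12 + 12 = 24, det = 12·12 - (-5)² = 119.
Step 2 — discriminant:
  Δ = trace² - 4·det = 576 - 476 = 100.
Step 3 — eigenvalues:
  λ = (trace ± √Δ)/2 = (24 ± 10)/2,
  λ_1 = 17,  λ_2 = 7.

Step 4 — unit eigenvector for λ_1: solve (Sigma - λ_1 I)v = 0. First row:
  (12 - 17)·v_x + (-5)·v_y = 0, i.e. (-5)·v_x + (-5)·v_y = 0,
  so v ∝ (b, λ_1 - a) = (-5, 5); multiply by -1 so the first entry is positive: u = (5, -5).
  ||u|| = √((5)² + (-5)²) = √(50) ≈ 7.0711,
  v_1 = u/||u|| ≈ (0.7071, -0.7071) (||v_1|| = 1).

λ_1 = 17,  λ_2 = 7;  v_1 ≈ (0.7071, -0.7071)


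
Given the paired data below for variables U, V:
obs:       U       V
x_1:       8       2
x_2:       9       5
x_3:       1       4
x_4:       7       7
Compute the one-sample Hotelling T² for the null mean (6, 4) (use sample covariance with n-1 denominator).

Step 1 — sample mean vector:
  mean(U) = (8 + 9 + 1 + 7) / 4 = 25/4 = 6.25
  mean(V) = (2 + 5 + 4 + 7) / 4 = 18/4 = 4.5
  x̄ = (6.25, 4.5),  deviation x̄ - mu_0 = (6.25, 4.5) - (6, 4) = (0.25, 0.5).

Step 2 — sample covariance matrix, S[i,j] = (1/(n-1)) · Σ_k (x_{k,i} - mean_i) · (x_{k,j} - mean_j), divisor n-1 = 3:
  S[U,U] = ((1.75)·(1.75) + (2.75)·(2.75) + (-5.25)·(-5.25) + (0.75)·(0.75)) / 3 = 38.75/3 = 12.9167
  S[U,V] = ((1.75)·(-2.5) + (2.75)·(0.5) + (-5.25)·(-0.5) + (0.75)·(2.5)) / 3 = 1.5/3 = 0.5
  S[V,V] = ((-2.5)·(-2.5) + (0.5)·(0.5) + (-0.5)·(-0.5) + (2.5)·(2.5)) / 3 = 13/3 = 4.3333
  S = [[12.9167, 0.5],
 [0.5, 4.3333]].

Step 3 — invert S. det(S) = 12.9167·4.3333 - (0.5)² = 55.7222.
  S^{-1} = (1/det) · [[d, -b], [-b, a]] = [[0.0778, -0.009],
 [-0.009, 0.2318]].

Step 4 — quadratic form (x̄ - mu_0)^T · S^{-1} · (x̄ - mu_0):
  S^{-1} · (x̄ - mu_0) = (0.015, 0.1137),
  (x̄ - mu_0)^T · [...] = (0.25)·(0.015) + (0.5)·(0.1137) = 0.0606.

Step 5 — scale by n: T² = 4 · 0.0606 = 0.2423.

T² ≈ 0.2423


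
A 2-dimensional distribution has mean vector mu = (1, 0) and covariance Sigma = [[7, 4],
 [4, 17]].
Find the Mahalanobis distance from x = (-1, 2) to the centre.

Step 1 — centre the observation: (x - mu) = (-2, 2).

Step 2 — invert Sigma. det(Sigma) = 7·17 - (4)² = 103.
  Sigma^{-1} = (1/det) · [[d, -b], [-b, a]] = [[0.165, -0.0388],
 [-0.0388, 0.068]].

Step 3 — form the quadratic (x - mu)^T · Sigma^{-1} · (x - mu):
  Sigma^{-1} · (x - mu) = (-0.4078, 0.2136).
  (x - mu)^T · [Sigma^{-1} · (x - mu)] = (-2)·(-0.4078) + (2)·(0.2136) = 1.2427.

Step 4 — take square root: d = √(1.2427) ≈ 1.1148.

d(x, mu) = √(1.2427) ≈ 1.1148


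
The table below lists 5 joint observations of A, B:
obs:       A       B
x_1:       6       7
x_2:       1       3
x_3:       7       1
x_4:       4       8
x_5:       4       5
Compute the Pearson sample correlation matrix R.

Step 1 — column means:
  mean(A) = (6 + 1 + 7 + 4 + 4) / 5 = 22/5 = 4.4
  mean(B) = (7 + 3 + 1 + 8 + 5) / 5 = 24/5 = 4.8

Step 2 — sample variances and covariances s[i,j] = (1/(n-1)) · Σ_k (x_{k,i} - mean_i) · (x_{k,j} - mean_j), with n-1 = 4:
  s[A,A] = ((1.6)·(1.6) + (-3.4)·(-3.4) + (2.6)·(2.6) + (-0.4)·(-0.4) + (-0.4)·(-0.4)) / 4 = 21.2/4 = 5.3
  s[A,B] = ((1.6)·(2.2) + (-3.4)·(-1.8) + (2.6)·(-3.8) + (-0.4)·(3.2) + (-0.4)·(0.2)) / 4 = -1.6/4 = -0.4
  s[B,B] = ((2.2)·(2.2) + (-1.8)·(-1.8) + (-3.8)·(-3.8) + (3.2)·(3.2) + (0.2)·(0.2)) / 4 = 32.8/4 = 8.2
  Sample standard deviations s_i = √(s[i,i]):
  s(A) = √(5.3) = 2.3022
  s(B) = √(8.2) = 2.8636

Step 3 — r_{ij} = s_{ij} / (s_i · s_j):
  r[A,A] = 1 (diagonal).
  r[A,B] = -0.4 / (2.3022 · 2.8636) = -0.4 / 6.5924 = -0.0607
  r[B,B] = 1 (diagonal).

R is symmetric with unit diagonal. Assembling:

R = [[1, -0.0607],
 [-0.0607, 1]]


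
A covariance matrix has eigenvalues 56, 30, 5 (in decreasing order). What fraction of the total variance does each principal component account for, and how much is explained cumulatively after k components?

Step 1 — total variance = trace(Sigma) = Σ λ_i = 56 + 30 + 5 = 91.

Step 2 — fraction explained by component i = λ_i / Σ λ:
  PC1: 56/91 = 0.6154
  PC2: 30/91 = 0.3297
  PC3: 5/91 = 0.0549

Step 3 — cumulative fraction after k components = (λ_1 + ... + λ_k) / Σ λ:
  k = 1: 56/91 = 0.6154
  k = 2: (56 + 30)/91 = 86/91 = 0.9451
  k = 3: (56 + 30 + 5)/91 = 91/91 = 1

Summary (fraction, with percent):

explained: PC1 0.6154 (61.54%), PC2 0.3297 (32.97%), PC3 0.0549 (5.49%);  cumulative: 0.6154, 0.9451, 1
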